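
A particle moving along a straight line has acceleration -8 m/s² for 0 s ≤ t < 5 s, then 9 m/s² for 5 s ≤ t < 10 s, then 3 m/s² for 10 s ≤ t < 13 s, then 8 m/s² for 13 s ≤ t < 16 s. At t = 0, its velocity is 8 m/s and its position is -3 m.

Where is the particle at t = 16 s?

44 m

On each constant-a segment, Δv = aΔt and Δx = v₀Δt + ½aΔt²; chain segment to segment.
0–5 s: v starts 8 m/s; Δx = 8·5 + ½·-8·5² = -60 m; v ends -32 m/s.
5–10 s: v starts -32 m/s; Δx = -32·5 + ½·9·5² = -47.5 m; v ends 13 m/s.
10–13 s: v starts 13 m/s; Δx = 13·3 + ½·3·3² = 52.5 m; v ends 22 m/s.
13–16 s: v starts 22 m/s; Δx = 22·3 + ½·8·3² = 102 m; v ends 46 m/s.
x(16) = -3 + Σ Δx = 44 m.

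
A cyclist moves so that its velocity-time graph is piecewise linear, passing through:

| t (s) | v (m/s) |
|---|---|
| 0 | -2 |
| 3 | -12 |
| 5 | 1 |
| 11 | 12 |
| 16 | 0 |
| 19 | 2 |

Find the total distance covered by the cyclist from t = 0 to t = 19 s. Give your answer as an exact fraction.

1354/13 m

Total distance travelled is ∫|v| dt — sum the magnitudes of each area piece.
0–3 s: |½(-2 + -12)(3)| = 21 m
3–5 s: v = 0 at t = 63/13 s; triangle areas 144/13 + 1/13 = 145/13 m
5–11 s: |½(1 + 12)(6)| = 39 m
11–16 s: |½(12 + 0)(5)| = 30 m
16–19 s: |½(0 + 2)(3)| = 3 m
Total distance = 1354/13 m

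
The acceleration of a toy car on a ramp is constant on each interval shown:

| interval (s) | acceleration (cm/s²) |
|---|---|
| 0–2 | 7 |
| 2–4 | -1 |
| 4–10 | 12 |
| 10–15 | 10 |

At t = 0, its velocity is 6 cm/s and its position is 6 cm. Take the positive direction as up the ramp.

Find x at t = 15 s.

969 cm

On each constant-a segment, Δv = aΔt and Δx = v₀Δt + ½aΔt²; chain segment to segment.
0–2 s: v starts 6 cm/s; Δx = 6·2 + ½·7·2² = 26 cm; v ends 20 cm/s.
2–4 s: v starts 20 cm/s; Δx = 20·2 + ½·-1·2² = 38 cm; v ends 18 cm/s.
4–10 s: v starts 18 cm/s; Δx = 18·6 + ½·12·6² = 324 cm; v ends 90 cm/s.
10–15 s: v starts 90 cm/s; Δx = 90·5 + ½·10·5² = 575 cm; v ends 140 cm/s.
x(15) = 6 + Σ Δx = 969 cm.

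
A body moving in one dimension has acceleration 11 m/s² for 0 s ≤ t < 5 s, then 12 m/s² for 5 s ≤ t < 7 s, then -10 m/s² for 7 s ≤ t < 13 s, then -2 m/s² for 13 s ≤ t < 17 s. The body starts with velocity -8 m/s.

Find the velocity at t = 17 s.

Δv equals the area under the a-t graph; then v = v₀ + Δv.
0–5 s: 11 × 5 = 55 m/s
5–7 s: 12 × 2 = 24 m/s
7–13 s: -10 × 6 = -60 m/s
13–17 s: -2 × 4 = -8 m/s
Δv = 11 m/s, so v(17) = -8 + (11) = 3 m/s.

3 m/s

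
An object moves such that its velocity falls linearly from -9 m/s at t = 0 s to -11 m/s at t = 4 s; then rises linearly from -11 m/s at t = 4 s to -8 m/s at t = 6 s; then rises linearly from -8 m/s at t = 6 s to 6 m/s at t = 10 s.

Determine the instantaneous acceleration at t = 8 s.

3.5 m/s²

Acceleration is the slope of the v-t graph on 6–10 s: (6 − -8)/(10 − 6) = 3.5 m/s².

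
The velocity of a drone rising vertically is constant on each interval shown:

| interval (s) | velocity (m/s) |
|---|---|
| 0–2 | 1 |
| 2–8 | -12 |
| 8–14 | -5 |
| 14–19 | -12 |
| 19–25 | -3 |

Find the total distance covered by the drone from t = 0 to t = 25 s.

Distance (not displacement) is the total path length: add the absolute areas under v-t.
0–2 s: |1| × 2 = 2 m
2–8 s: |-12| × 6 = 72 m
8–14 s: |-5| × 6 = 30 m
14–19 s: |-12| × 5 = 60 m
19–25 s: |-3| × 6 = 18 m
Total distance = 182 m

182 m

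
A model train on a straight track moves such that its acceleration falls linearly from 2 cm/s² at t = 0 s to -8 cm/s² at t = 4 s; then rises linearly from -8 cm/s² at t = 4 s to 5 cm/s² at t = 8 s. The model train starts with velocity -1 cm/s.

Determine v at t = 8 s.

Δv equals the area under the a-t graph; then v = v₀ + Δv.
0–4 s: ½(2 + -8)(4) = -12 cm/s
4–8 s: ½(-8 + 5)(4) = -6 cm/s
Δv = -18 cm/s, so v(8) = -1 + (-18) = -19 cm/s.

-19 cm/s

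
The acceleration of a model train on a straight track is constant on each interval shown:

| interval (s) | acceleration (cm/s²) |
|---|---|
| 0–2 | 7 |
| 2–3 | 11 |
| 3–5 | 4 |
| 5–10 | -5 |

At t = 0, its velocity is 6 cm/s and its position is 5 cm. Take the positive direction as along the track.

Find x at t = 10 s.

On each constant-a segment, Δv = aΔt and Δx = v₀Δt + ½aΔt²; chain segment to segment.
0–2 s: v starts 6 cm/s; Δx = 6·2 + ½·7·2² = 26 cm; v ends 20 cm/s.
2–3 s: v starts 20 cm/s; Δx = 20·1 + ½·11·1² = 25.5 cm; v ends 31 cm/s.
3–5 s: v starts 31 cm/s; Δx = 31·2 + ½·4·2² = 70 cm; v ends 39 cm/s.
5–10 s: v starts 39 cm/s; Δx = 39·5 + ½·-5·5² = 132.5 cm; v ends 14 cm/s.
x(10) = 5 + Σ Δx = 259 cm.

259 cm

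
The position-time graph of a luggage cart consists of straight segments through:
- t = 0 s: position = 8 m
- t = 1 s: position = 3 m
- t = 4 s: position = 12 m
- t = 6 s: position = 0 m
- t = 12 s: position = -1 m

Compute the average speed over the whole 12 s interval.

Average speed = (total path length)/(elapsed time); on a piecewise-linear x-t graph the path length is Σ|Δx|.
0–1 s: |Δx| = |3 − 8| = 5 m
1–4 s: |Δx| = |12 − 3| = 9 m
4–6 s: |Δx| = |0 − 12| = 12 m
6–12 s: |Δx| = |-1 − 0| = 1 m
Total path = 27 m; average speed = 27/12 = 2.25 m/s.

2.25 m/s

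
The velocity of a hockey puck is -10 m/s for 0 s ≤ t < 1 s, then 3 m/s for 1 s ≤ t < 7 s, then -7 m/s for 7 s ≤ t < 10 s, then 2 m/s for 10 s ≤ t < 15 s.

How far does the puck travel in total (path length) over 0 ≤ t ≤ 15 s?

59 m

Total distance travelled is ∫|v| dt — sum the magnitudes of each area piece.
0–1 s: |-10| × 1 = 10 m
1–7 s: |3| × 6 = 18 m
7–10 s: |-7| × 3 = 21 m
10–15 s: |2| × 5 = 10 m
Total distance = 59 m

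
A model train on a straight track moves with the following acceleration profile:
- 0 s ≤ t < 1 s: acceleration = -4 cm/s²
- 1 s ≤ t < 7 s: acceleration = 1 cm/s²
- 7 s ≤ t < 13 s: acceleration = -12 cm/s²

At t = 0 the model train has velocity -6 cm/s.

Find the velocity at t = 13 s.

Δv equals the area under the a-t graph; then v = v₀ + Δv.
0–1 s: -4 × 1 = -4 cm/s
1–7 s: 1 × 6 = 6 cm/s
7–13 s: -12 × 6 = -72 cm/s
Δv = -70 cm/s, so v(13) = -6 + (-70) = -76 cm/s.

-76 cm/s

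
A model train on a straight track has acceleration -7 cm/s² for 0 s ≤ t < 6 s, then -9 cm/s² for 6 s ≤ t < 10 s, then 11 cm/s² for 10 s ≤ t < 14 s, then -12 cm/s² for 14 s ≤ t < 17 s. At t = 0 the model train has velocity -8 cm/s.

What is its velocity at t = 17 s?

-78 cm/s

Δv equals the area under the a-t graph; then v = v₀ + Δv.
0–6 s: -7 × 6 = -42 cm/s
6–10 s: -9 × 4 = -36 cm/s
10–14 s: 11 × 4 = 44 cm/s
14–17 s: -12 × 3 = -36 cm/s
Δv = -70 cm/s, so v(17) = -8 + (-70) = -78 cm/s.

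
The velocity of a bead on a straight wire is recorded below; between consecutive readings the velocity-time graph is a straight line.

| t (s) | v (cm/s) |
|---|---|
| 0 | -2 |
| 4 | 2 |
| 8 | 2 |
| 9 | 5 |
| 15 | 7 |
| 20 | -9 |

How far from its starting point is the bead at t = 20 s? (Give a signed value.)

42.5 cm

Net displacement equals the area under the velocity-time graph (areas below the axis count negative).
0–4 s: ½(-2 + 2)(4) = 0 cm
4–8 s: 2 × 4 = 8 cm
8–9 s: ½(2 + 5)(1) = 3.5 cm
9–15 s: ½(5 + 7)(6) = 36 cm
15–20 s: ½(7 + -9)(5) = -5 cm
Net displacement = 42.5 cm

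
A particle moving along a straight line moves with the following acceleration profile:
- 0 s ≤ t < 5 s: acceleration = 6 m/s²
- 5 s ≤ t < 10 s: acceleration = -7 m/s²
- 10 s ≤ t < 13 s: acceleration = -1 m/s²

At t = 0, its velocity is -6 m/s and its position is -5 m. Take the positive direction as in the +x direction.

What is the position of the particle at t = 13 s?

35 m

On each constant-a segment, Δv = aΔt and Δx = v₀Δt + ½aΔt²; chain segment to segment.
0–5 s: v starts -6 m/s; Δx = -6·5 + ½·6·5² = 45 m; v ends 24 m/s.
5–10 s: v starts 24 m/s; Δx = 24·5 + ½·-7·5² = 32.5 m; v ends -11 m/s.
10–13 s: v starts -11 m/s; Δx = -11·3 + ½·-1·3² = -37.5 m; v ends -14 m/s.
x(13) = -5 + Σ Δx = 35 m.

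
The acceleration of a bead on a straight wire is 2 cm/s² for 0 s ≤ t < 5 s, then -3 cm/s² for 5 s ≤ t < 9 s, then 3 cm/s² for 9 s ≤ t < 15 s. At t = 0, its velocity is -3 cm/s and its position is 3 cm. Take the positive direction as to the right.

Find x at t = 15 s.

On each constant-a segment, Δv = aΔt and Δx = v₀Δt + ½aΔt²; chain segment to segment.
0–5 s: v starts -3 cm/s; Δx = -3·5 + ½·2·5² = 10 cm; v ends 7 cm/s.
5–9 s: v starts 7 cm/s; Δx = 7·4 + ½·-3·4² = 4 cm; v ends -5 cm/s.
9–15 s: v starts -5 cm/s; Δx = -5·6 + ½·3·6² = 24 cm; v ends 13 cm/s.
x(15) = 3 + Σ Δx = 41 cm.

41 cm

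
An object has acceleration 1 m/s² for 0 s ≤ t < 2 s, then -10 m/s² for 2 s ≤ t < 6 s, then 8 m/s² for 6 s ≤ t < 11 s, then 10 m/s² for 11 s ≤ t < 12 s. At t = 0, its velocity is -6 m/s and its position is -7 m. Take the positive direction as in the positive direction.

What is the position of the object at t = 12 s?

-232 m

On each constant-a segment, Δv = aΔt and Δx = v₀Δt + ½aΔt²; chain segment to segment.
0–2 s: v starts -6 m/s; Δx = -6·2 + ½·1·2² = -10 m; v ends -4 m/s.
2–6 s: v starts -4 m/s; Δx = -4·4 + ½·-10·4² = -96 m; v ends -44 m/s.
6–11 s: v starts -44 m/s; Δx = -44·5 + ½·8·5² = -120 m; v ends -4 m/s.
11–12 s: v starts -4 m/s; Δx = -4·1 + ½·10·1² = 1 m; v ends 6 m/s.
x(12) = -7 + Σ Δx = -232 m.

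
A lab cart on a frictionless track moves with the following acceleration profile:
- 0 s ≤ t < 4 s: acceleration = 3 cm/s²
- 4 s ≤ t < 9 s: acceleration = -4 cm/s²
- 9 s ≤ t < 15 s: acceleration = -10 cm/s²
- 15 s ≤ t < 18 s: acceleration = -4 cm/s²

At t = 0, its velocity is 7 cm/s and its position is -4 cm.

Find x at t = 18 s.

-294 cm

On each constant-a segment, Δv = aΔt and Δx = v₀Δt + ½aΔt²; chain segment to segment.
0–4 s: v starts 7 cm/s; Δx = 7·4 + ½·3·4² = 52 cm; v ends 19 cm/s.
4–9 s: v starts 19 cm/s; Δx = 19·5 + ½·-4·5² = 45 cm; v ends -1 cm/s.
9–15 s: v starts -1 cm/s; Δx = -1·6 + ½·-10·6² = -186 cm; v ends -61 cm/s.
15–18 s: v starts -61 cm/s; Δx = -61·3 + ½·-4·3² = -201 cm; v ends -73 cm/s.
x(18) = -4 + Σ Δx = -294 cm.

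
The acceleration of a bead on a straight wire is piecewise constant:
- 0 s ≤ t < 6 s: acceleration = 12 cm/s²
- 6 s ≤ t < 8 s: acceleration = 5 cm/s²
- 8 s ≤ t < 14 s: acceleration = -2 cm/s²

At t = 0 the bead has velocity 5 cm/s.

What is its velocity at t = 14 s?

Δv equals the area under the a-t graph; then v = v₀ + Δv.
0–6 s: 12 × 6 = 72 cm/s
6–8 s: 5 × 2 = 10 cm/s
8–14 s: -2 × 6 = -12 cm/s
Δv = 70 cm/s, so v(14) = 5 + (70) = 75 cm/s.

75 cm/s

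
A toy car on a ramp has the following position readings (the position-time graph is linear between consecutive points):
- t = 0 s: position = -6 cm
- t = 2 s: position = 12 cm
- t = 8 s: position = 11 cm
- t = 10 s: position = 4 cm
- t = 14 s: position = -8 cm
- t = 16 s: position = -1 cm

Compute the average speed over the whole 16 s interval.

2.8125 cm/s

Average speed = (total path length)/(elapsed time); on a piecewise-linear x-t graph the path length is Σ|Δx|.
0–2 s: |Δx| = |12 − -6| = 18 cm
2–8 s: |Δx| = |11 − 12| = 1 cm
8–10 s: |Δx| = |4 − 11| = 7 cm
10–14 s: |Δx| = |-8 − 4| = 12 cm
14–16 s: |Δx| = |-1 − -8| = 7 cm
Total path = 45 cm; average speed = 45/16 = 2.8125 cm/s.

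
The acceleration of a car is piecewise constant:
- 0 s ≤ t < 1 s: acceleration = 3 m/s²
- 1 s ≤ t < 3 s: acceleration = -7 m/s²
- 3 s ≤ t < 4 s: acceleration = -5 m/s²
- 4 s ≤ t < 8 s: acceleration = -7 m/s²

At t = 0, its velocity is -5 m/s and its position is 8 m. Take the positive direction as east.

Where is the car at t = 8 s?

On each constant-a segment, Δv = aΔt and Δx = v₀Δt + ½aΔt²; chain segment to segment.
0–1 s: v starts -5 m/s; Δx = -5·1 + ½·3·1² = -3.5 m; v ends -2 m/s.
1–3 s: v starts -2 m/s; Δx = -2·2 + ½·-7·2² = -18 m; v ends -16 m/s.
3–4 s: v starts -16 m/s; Δx = -16·1 + ½·-5·1² = -18.5 m; v ends -21 m/s.
4–8 s: v starts -21 m/s; Δx = -21·4 + ½·-7·4² = -140 m; v ends -49 m/s.
x(8) = 8 + Σ Δx = -172 m.

-172 m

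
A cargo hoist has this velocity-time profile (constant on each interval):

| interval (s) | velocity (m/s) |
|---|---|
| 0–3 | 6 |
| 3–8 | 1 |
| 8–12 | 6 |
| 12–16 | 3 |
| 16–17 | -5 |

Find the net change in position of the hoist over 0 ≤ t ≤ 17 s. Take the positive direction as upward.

54 m

Displacement is the signed area under the v-t curve.
0–3 s: 6 × 3 = 18 m
3–8 s: 1 × 5 = 5 m
8–12 s: 6 × 4 = 24 m
12–16 s: 3 × 4 = 12 m
16–17 s: -5 × 1 = -5 m
Net displacement = 54 m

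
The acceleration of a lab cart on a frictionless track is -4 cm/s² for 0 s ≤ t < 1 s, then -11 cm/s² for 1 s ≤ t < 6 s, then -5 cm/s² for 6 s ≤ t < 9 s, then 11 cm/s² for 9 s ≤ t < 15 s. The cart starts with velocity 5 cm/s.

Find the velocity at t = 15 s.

-3 cm/s

Δv equals the area under the a-t graph; then v = v₀ + Δv.
0–1 s: -4 × 1 = -4 cm/s
1–6 s: -11 × 5 = -55 cm/s
6–9 s: -5 × 3 = -15 cm/s
9–15 s: 11 × 6 = 66 cm/s
Δv = -8 cm/s, so v(15) = 5 + (-8) = -3 cm/s.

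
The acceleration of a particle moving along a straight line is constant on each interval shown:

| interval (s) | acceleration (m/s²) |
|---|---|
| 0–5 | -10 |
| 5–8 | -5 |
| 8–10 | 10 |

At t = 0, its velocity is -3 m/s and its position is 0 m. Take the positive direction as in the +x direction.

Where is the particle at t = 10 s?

-437.5 m

On each constant-a segment, Δv = aΔt and Δx = v₀Δt + ½aΔt²; chain segment to segment.
0–5 s: v starts -3 m/s; Δx = -3·5 + ½·-10·5² = -140 m; v ends -53 m/s.
5–8 s: v starts -53 m/s; Δx = -53·3 + ½·-5·3² = -181.5 m; v ends -68 m/s.
8–10 s: v starts -68 m/s; Δx = -68·2 + ½·10·2² = -116 m; v ends -48 m/s.
x(10) = 0 + Σ Δx = -437.5 m.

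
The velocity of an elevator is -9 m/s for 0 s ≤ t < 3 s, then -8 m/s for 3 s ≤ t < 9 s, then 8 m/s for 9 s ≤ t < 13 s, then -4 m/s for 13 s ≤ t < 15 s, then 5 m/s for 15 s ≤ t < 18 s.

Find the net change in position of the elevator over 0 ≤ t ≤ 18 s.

-36 m

Displacement is the signed area under the v-t curve.
0–3 s: -9 × 3 = -27 m
3–9 s: -8 × 6 = -48 m
9–13 s: 8 × 4 = 32 m
13–15 s: -4 × 2 = -8 m
15–18 s: 5 × 3 = 15 m
Net displacement = -36 m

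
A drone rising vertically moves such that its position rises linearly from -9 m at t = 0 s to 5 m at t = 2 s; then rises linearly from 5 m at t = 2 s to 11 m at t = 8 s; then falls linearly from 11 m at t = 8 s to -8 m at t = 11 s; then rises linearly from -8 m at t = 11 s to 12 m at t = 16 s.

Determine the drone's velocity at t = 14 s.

4 m/s

Velocity is the slope of the x-t graph on 11–16 s: (12 − -8)/(16 − 11) = 4 m/s.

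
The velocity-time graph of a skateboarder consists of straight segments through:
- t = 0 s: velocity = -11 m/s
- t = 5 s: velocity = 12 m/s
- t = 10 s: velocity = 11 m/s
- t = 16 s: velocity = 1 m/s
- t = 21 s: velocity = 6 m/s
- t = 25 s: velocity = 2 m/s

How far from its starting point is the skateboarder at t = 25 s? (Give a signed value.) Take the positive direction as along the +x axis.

129.5 m

Net displacement equals the area under the velocity-time graph (areas below the axis count negative).
0–5 s: ½(-11 + 12)(5) = 2.5 m
5–10 s: ½(12 + 11)(5) = 57.5 m
10–16 s: ½(11 + 1)(6) = 36 m
16–21 s: ½(1 + 6)(5) = 17.5 m
21–25 s: ½(6 + 2)(4) = 16 m
Net displacement = 129.5 m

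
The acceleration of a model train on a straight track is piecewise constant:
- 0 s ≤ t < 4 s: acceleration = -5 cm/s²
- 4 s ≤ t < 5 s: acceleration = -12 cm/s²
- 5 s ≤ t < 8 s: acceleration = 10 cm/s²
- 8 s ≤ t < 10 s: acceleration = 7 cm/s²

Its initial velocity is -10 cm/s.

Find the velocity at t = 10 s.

2 cm/s

Δv equals the area under the a-t graph; then v = v₀ + Δv.
0–4 s: -5 × 4 = -20 cm/s
4–5 s: -12 × 1 = -12 cm/s
5–8 s: 10 × 3 = 30 cm/s
8–10 s: 7 × 2 = 14 cm/s
Δv = 12 cm/s, so v(10) = -10 + (12) = 2 cm/s.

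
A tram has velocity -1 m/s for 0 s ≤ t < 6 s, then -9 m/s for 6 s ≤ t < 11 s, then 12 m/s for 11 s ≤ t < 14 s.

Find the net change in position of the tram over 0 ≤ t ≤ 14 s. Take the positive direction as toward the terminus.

-15 m

Net displacement equals the area under the velocity-time graph (areas below the axis count negative).
0–6 s: -1 × 6 = -6 m
6–11 s: -9 × 5 = -45 m
11–14 s: 12 × 3 = 36 m
Net displacement = -15 m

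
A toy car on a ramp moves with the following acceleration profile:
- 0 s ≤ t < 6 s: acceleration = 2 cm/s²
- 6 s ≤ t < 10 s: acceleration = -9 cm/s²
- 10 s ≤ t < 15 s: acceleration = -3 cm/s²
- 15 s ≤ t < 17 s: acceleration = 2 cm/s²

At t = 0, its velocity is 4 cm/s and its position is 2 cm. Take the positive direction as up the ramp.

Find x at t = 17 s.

-149.5 cm

On each constant-a segment, Δv = aΔt and Δx = v₀Δt + ½aΔt²; chain segment to segment.
0–6 s: v starts 4 cm/s; Δx = 4·6 + ½·2·6² = 60 cm; v ends 16 cm/s.
6–10 s: v starts 16 cm/s; Δx = 16·4 + ½·-9·4² = -8 cm; v ends -20 cm/s.
10–15 s: v starts -20 cm/s; Δx = -20·5 + ½·-3·5² = -137.5 cm; v ends -35 cm/s.
15–17 s: v starts -35 cm/s; Δx = -35·2 + ½·2·2² = -66 cm; v ends -31 cm/s.
x(17) = 2 + Σ Δx = -149.5 cm.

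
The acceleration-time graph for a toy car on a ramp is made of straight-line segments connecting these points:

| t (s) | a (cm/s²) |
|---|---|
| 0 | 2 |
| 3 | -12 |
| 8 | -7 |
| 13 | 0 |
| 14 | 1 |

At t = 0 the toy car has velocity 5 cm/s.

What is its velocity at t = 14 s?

Δv equals the area under the a-t graph; then v = v₀ + Δv.
0–3 s: ½(2 + -12)(3) = -15 cm/s
3–8 s: ½(-12 + -7)(5) = -47.5 cm/s
8–13 s: ½(-7 + 0)(5) = -17.5 cm/s
13–14 s: ½(0 + 1)(1) = 0.5 cm/s
Δv = -79.5 cm/s, so v(14) = 5 + (-79.5) = -74.5 cm/s.

-74.5 cm/s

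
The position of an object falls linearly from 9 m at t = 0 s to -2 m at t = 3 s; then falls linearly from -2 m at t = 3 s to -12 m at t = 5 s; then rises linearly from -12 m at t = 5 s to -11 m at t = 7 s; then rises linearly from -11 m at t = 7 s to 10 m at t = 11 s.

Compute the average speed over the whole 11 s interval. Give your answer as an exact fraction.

Average speed = (total path length)/(elapsed time); on a piecewise-linear x-t graph the path length is Σ|Δx|.
0–3 s: |Δx| = |-2 − 9| = 11 m
3–5 s: |Δx| = |-12 − -2| = 10 m
5–7 s: |Δx| = |-11 − -12| = 1 m
7–11 s: |Δx| = |10 − -11| = 21 m
Total path = 43 m; average speed = 43/11 = 43/11 m/s.

43/11 m/s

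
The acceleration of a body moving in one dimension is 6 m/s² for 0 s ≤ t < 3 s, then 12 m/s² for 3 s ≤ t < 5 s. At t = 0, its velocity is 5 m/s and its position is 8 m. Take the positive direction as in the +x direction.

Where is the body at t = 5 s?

120 m

On each constant-a segment, Δv = aΔt and Δx = v₀Δt + ½aΔt²; chain segment to segment.
0–3 s: v starts 5 m/s; Δx = 5·3 + ½·6·3² = 42 m; v ends 23 m/s.
3–5 s: v starts 23 m/s; Δx = 23·2 + ½·12·2² = 70 m; v ends 47 m/s.
x(5) = 8 + Σ Δx = 120 m.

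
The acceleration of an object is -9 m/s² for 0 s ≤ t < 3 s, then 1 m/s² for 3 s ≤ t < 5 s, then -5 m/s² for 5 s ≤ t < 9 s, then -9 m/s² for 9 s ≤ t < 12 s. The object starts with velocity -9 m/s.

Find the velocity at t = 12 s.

Δv equals the area under the a-t graph; then v = v₀ + Δv.
0–3 s: -9 × 3 = -27 m/s
3–5 s: 1 × 2 = 2 m/s
5–9 s: -5 × 4 = -20 m/s
9–12 s: -9 × 3 = -27 m/s
Δv = -72 m/s, so v(12) = -9 + (-72) = -81 m/s.

-81 m/s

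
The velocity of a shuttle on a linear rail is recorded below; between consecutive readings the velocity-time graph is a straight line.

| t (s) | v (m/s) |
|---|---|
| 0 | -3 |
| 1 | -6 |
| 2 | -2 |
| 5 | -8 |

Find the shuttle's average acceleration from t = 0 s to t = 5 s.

Average acceleration = Δv/Δt = (-8 − -3)/(5 − 0) = -1 m/s².

-1 m/s²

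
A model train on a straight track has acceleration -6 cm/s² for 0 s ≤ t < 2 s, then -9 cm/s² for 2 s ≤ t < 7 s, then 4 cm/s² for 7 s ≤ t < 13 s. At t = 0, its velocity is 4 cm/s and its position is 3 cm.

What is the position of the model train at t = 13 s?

-399.5 cm

On each constant-a segment, Δv = aΔt and Δx = v₀Δt + ½aΔt²; chain segment to segment.
0–2 s: v starts 4 cm/s; Δx = 4·2 + ½·-6·2² = -4 cm; v ends -8 cm/s.
2–7 s: v starts -8 cm/s; Δx = -8·5 + ½·-9·5² = -152.5 cm; v ends -53 cm/s.
7–13 s: v starts -53 cm/s; Δx = -53·6 + ½·4·6² = -246 cm; v ends -29 cm/s.
x(13) = 3 + Σ Δx = -399.5 cm.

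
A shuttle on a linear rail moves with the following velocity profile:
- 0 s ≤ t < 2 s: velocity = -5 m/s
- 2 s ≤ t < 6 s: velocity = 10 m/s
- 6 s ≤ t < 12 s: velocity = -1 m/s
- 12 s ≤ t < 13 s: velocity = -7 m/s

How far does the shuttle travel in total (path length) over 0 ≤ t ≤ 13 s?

63 m

Distance (not displacement) is the total path length: add the absolute areas under v-t.
0–2 s: |-5| × 2 = 10 m
2–6 s: |10| × 4 = 40 m
6–12 s: |-1| × 6 = 6 m
12–13 s: |-7| × 1 = 7 m
Total distance = 63 m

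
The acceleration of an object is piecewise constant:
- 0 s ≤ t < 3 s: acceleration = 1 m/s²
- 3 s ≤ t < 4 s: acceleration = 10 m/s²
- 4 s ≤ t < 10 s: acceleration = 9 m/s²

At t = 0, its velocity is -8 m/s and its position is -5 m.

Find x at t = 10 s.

167.5 m

On each constant-a segment, Δv = aΔt and Δx = v₀Δt + ½aΔt²; chain segment to segment.
0–3 s: v starts -8 m/s; Δx = -8·3 + ½·1·3² = -19.5 m; v ends -5 m/s.
3–4 s: v starts -5 m/s; Δx = -5·1 + ½·10·1² = 0 m; v ends 5 m/s.
4–10 s: v starts 5 m/s; Δx = 5·6 + ½·9·6² = 192 m; v ends 59 m/s.
x(10) = -5 + Σ Δx = 167.5 m.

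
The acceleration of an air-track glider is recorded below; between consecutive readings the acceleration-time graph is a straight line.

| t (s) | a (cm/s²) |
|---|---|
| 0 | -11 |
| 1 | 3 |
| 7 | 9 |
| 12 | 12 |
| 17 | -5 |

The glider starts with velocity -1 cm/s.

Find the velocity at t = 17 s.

101 cm/s

Δv equals the area under the a-t graph; then v = v₀ + Δv.
0–1 s: ½(-11 + 3)(1) = -4 cm/s
1–7 s: ½(3 + 9)(6) = 36 cm/s
7–12 s: ½(9 + 12)(5) = 52.5 cm/s
12–17 s: ½(12 + -5)(5) = 17.5 cm/s
Δv = 102 cm/s, so v(17) = -1 + (102) = 101 cm/s.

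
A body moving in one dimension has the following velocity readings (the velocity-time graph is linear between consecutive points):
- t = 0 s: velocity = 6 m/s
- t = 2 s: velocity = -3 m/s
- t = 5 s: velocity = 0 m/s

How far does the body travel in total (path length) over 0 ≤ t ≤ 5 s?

Distance (not displacement) is the total path length: add the absolute areas under v-t.
0–2 s: v = 0 at t = 4/3 s; triangle areas 4 + 1 = 5 m
2–5 s: |½(-3 + 0)(3)| = 4.5 m
Total distance = 9.5 m

9.5 m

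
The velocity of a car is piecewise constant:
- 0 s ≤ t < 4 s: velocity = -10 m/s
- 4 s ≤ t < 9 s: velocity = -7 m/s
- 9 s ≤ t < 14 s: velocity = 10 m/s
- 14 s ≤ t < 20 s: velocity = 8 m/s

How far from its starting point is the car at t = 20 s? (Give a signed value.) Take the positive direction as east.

Displacement is the signed area under the v-t curve.
0–4 s: -10 × 4 = -40 m
4–9 s: -7 × 5 = -35 m
9–14 s: 10 × 5 = 50 m
14–20 s: 8 × 6 = 48 m
Net displacement = 23 m

23 m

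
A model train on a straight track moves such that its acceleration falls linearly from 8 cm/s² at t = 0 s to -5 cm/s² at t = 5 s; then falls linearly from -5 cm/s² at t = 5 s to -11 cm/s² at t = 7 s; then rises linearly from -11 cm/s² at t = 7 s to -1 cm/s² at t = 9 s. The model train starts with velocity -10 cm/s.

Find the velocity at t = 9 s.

-30.5 cm/s

Δv equals the area under the a-t graph; then v = v₀ + Δv.
0–5 s: ½(8 + -5)(5) = 7.5 cm/s
5–7 s: ½(-5 + -11)(2) = -16 cm/s
7–9 s: ½(-11 + -1)(2) = -12 cm/s
Δv = -20.5 cm/s, so v(9) = -10 + (-20.5) = -30.5 cm/s.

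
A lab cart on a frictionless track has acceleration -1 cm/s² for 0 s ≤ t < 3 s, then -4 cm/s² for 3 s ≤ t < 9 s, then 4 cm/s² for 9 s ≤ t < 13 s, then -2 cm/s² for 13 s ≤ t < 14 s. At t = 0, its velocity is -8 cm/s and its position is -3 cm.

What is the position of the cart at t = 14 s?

-297.5 cm

On each constant-a segment, Δv = aΔt and Δx = v₀Δt + ½aΔt²; chain segment to segment.
0–3 s: v starts -8 cm/s; Δx = -8·3 + ½·-1·3² = -28.5 cm; v ends -11 cm/s.
3–9 s: v starts -11 cm/s; Δx = -11·6 + ½·-4·6² = -138 cm; v ends -35 cm/s.
9–13 s: v starts -35 cm/s; Δx = -35·4 + ½·4·4² = -108 cm; v ends -19 cm/s.
13–14 s: v starts -19 cm/s; Δx = -19·1 + ½·-2·1² = -20 cm; v ends -21 cm/s.
x(14) = -3 + Σ Δx = -297.5 cm.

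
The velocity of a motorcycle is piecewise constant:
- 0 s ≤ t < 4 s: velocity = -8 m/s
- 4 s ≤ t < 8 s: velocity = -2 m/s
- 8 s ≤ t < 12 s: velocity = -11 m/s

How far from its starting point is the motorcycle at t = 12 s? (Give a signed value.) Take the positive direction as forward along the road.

Net displacement equals the area under the velocity-time graph (areas below the axis count negative).
0–4 s: -8 × 4 = -32 m
4–8 s: -2 × 4 = -8 m
8–12 s: -11 × 4 = -44 m
Net displacement = -84 m

-84 m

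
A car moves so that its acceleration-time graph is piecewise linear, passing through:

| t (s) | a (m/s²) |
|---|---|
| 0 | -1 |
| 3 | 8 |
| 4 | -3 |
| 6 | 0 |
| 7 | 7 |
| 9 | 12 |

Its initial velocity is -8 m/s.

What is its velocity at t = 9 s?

24.5 m/s

Δv equals the area under the a-t graph; then v = v₀ + Δv.
0–3 s: ½(-1 + 8)(3) = 10.5 m/s
3–4 s: ½(8 + -3)(1) = 2.5 m/s
4–6 s: ½(-3 + 0)(2) = -3 m/s
6–7 s: ½(0 + 7)(1) = 3.5 m/s
7–9 s: ½(7 + 12)(2) = 19 m/s
Δv = 32.5 m/s, so v(9) = -8 + (32.5) = 24.5 m/s.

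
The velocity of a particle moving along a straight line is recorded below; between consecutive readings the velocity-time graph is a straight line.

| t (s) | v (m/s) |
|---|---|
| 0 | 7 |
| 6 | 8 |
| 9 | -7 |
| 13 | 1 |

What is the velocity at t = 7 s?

3 m/s

On 6–9 s the graph is linear from 8 to -7 m/s: v(7) = 8 + (-7 − 8)·(7 − 6)/(9 − 6) = 3 m/s.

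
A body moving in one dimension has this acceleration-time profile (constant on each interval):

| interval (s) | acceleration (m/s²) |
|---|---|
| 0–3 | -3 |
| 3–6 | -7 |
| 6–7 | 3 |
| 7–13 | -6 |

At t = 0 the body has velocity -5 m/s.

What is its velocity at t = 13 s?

Δv equals the area under the a-t graph; then v = v₀ + Δv.
0–3 s: -3 × 3 = -9 m/s
3–6 s: -7 × 3 = -21 m/s
6–7 s: 3 × 1 = 3 m/s
7–13 s: -6 × 6 = -36 m/s
Δv = -63 m/s, so v(13) = -5 + (-63) = -68 m/s.

-68 m/s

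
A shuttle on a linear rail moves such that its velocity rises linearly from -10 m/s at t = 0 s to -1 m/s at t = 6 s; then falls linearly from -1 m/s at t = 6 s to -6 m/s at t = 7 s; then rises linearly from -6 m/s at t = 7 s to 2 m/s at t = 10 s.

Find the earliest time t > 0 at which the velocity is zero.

v changes sign on 7–10 s (from -6 to 2); the graph is linear there, so v = 0 at t = 7 + (6)·(10 − 7)/(2 − -6) = 9.25 s.

t = 9.25 s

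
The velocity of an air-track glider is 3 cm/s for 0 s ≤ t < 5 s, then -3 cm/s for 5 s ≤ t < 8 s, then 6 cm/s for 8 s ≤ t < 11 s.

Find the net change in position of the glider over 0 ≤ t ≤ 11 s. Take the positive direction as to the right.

24 cm

Displacement is the signed area under the v-t curve.
0–5 s: 3 × 5 = 15 cm
5–8 s: -3 × 3 = -9 cm
8–11 s: 6 × 3 = 18 cm
Net displacement = 24 cm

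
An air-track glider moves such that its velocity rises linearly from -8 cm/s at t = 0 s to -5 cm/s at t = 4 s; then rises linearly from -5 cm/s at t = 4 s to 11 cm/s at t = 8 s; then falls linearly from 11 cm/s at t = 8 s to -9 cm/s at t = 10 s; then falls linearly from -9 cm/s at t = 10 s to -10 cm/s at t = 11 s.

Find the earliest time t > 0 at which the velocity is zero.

t = 5.25 s

v changes sign on 4–8 s (from -5 to 11); the graph is linear there, so v = 0 at t = 4 + (5)·(8 − 4)/(11 − -5) = 5.25 s.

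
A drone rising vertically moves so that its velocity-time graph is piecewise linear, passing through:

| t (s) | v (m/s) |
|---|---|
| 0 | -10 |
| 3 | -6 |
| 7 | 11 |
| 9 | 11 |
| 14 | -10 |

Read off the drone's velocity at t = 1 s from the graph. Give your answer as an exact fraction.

On 0–3 s the graph is linear from -10 to -6 m/s: v(1) = -10 + (-6 − -10)·(1 − 0)/(3 − 0) = -26/3 m/s.

-26/3 m/s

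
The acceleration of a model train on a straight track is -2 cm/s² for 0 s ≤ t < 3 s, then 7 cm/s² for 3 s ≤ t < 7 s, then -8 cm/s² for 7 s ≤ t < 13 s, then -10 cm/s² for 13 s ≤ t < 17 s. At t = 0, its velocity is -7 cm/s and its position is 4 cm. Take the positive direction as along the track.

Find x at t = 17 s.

-288 cm

On each constant-a segment, Δv = aΔt and Δx = v₀Δt + ½aΔt²; chain segment to segment.
0–3 s: v starts -7 cm/s; Δx = -7·3 + ½·-2·3² = -30 cm; v ends -13 cm/s.
3–7 s: v starts -13 cm/s; Δx = -13·4 + ½·7·4² = 4 cm; v ends 15 cm/s.
7–13 s: v starts 15 cm/s; Δx = 15·6 + ½·-8·6² = -54 cm; v ends -33 cm/s.
13–17 s: v starts -33 cm/s; Δx = -33·4 + ½·-10·4² = -212 cm; v ends -73 cm/s.
x(17) = 4 + Σ Δx = -288 cm.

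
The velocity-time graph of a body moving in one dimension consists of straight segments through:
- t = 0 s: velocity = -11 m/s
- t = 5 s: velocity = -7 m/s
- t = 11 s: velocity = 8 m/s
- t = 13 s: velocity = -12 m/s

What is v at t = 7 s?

-2 m/s

On 5–11 s the graph is linear from -7 to 8 m/s: v(7) = -7 + (8 − -7)·(7 − 5)/(11 − 5) = -2 m/s.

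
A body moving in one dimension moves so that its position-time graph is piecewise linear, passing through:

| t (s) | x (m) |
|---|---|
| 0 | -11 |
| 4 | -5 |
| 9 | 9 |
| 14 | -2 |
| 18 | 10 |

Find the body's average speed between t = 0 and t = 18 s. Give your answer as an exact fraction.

Average speed = (total path length)/(elapsed time); on a piecewise-linear x-t graph the path length is Σ|Δx|.
0–4 s: |Δx| = |-5 − -11| = 6 m
4–9 s: |Δx| = |9 − -5| = 14 m
9–14 s: |Δx| = |-2 − 9| = 11 m
14–18 s: |Δx| = |10 − -2| = 12 m
Total path = 43 m; average speed = 43/18 = 43/18 m/s.

43/18 m/s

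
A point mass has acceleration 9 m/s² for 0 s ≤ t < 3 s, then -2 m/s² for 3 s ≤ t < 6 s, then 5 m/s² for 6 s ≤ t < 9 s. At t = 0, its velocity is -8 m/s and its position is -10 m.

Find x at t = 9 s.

On each constant-a segment, Δv = aΔt and Δx = v₀Δt + ½aΔt²; chain segment to segment.
0–3 s: v starts -8 m/s; Δx = -8·3 + ½·9·3² = 16.5 m; v ends 19 m/s.
3–6 s: v starts 19 m/s; Δx = 19·3 + ½·-2·3² = 48 m; v ends 13 m/s.
6–9 s: v starts 13 m/s; Δx = 13·3 + ½·5·3² = 61.5 m; v ends 28 m/s.
x(9) = -10 + Σ Δx = 116 m.

116 m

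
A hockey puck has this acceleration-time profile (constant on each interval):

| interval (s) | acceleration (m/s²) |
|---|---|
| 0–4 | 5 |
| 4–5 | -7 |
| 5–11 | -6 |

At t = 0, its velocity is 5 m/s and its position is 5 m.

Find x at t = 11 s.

On each constant-a segment, Δv = aΔt and Δx = v₀Δt + ½aΔt²; chain segment to segment.
0–4 s: v starts 5 m/s; Δx = 5·4 + ½·5·4² = 60 m; v ends 25 m/s.
4–5 s: v starts 25 m/s; Δx = 25·1 + ½·-7·1² = 21.5 m; v ends 18 m/s.
5–11 s: v starts 18 m/s; Δx = 18·6 + ½·-6·6² = 0 m; v ends -18 m/s.
x(11) = 5 + Σ Δx = 86.5 m.

86.5 m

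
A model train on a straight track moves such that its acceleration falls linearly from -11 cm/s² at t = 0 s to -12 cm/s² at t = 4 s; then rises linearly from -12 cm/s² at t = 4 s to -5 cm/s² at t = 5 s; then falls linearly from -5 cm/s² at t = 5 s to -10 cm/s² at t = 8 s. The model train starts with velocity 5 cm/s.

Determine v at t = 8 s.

Δv equals the area under the a-t graph; then v = v₀ + Δv.
0–4 s: ½(-11 + -12)(4) = -46 cm/s
4–5 s: ½(-12 + -5)(1) = -8.5 cm/s
5–8 s: ½(-5 + -10)(3) = -22.5 cm/s
Δv = -77 cm/s, so v(8) = 5 + (-77) = -72 cm/s.

-72 cm/s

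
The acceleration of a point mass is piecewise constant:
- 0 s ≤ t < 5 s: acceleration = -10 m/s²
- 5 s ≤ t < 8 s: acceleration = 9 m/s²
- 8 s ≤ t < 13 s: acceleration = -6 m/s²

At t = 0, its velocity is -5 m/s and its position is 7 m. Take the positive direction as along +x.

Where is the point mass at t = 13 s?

On each constant-a segment, Δv = aΔt and Δx = v₀Δt + ½aΔt²; chain segment to segment.
0–5 s: v starts -5 m/s; Δx = -5·5 + ½·-10·5² = -150 m; v ends -55 m/s.
5–8 s: v starts -55 m/s; Δx = -55·3 + ½·9·3² = -124.5 m; v ends -28 m/s.
8–13 s: v starts -28 m/s; Δx = -28·5 + ½·-6·5² = -215 m; v ends -58 m/s.
x(13) = 7 + Σ Δx = -482.5 m.

-482.5 m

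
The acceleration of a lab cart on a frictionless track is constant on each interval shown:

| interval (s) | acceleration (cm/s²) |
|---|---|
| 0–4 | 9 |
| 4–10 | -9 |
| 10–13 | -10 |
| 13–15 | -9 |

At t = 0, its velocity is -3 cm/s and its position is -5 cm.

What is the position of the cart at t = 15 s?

On each constant-a segment, Δv = aΔt and Δx = v₀Δt + ½aΔt²; chain segment to segment.
0–4 s: v starts -3 cm/s; Δx = -3·4 + ½·9·4² = 60 cm; v ends 33 cm/s.
4–10 s: v starts 33 cm/s; Δx = 33·6 + ½·-9·6² = 36 cm; v ends -21 cm/s.
10–13 s: v starts -21 cm/s; Δx = -21·3 + ½·-10·3² = -108 cm; v ends -51 cm/s.
13–15 s: v starts -51 cm/s; Δx = -51·2 + ½·-9·2² = -120 cm; v ends -69 cm/s.
x(15) = -5 + Σ Δx = -137 cm.

-137 cm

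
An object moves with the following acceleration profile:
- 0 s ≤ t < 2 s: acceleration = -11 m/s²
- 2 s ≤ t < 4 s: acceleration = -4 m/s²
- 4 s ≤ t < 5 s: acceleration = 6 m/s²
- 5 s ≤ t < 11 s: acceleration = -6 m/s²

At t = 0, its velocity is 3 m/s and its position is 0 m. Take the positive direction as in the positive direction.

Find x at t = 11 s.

-320 m

On each constant-a segment, Δv = aΔt and Δx = v₀Δt + ½aΔt²; chain segment to segment.
0–2 s: v starts 3 m/s; Δx = 3·2 + ½·-11·2² = -16 m; v ends -19 m/s.
2–4 s: v starts -19 m/s; Δx = -19·2 + ½·-4·2² = -46 m; v ends -27 m/s.
4–5 s: v starts -27 m/s; Δx = -27·1 + ½·6·1² = -24 m; v ends -21 m/s.
5–11 s: v starts -21 m/s; Δx = -21·6 + ½·-6·6² = -234 m; v ends -57 m/s.
x(11) = 0 + Σ Δx = -320 m.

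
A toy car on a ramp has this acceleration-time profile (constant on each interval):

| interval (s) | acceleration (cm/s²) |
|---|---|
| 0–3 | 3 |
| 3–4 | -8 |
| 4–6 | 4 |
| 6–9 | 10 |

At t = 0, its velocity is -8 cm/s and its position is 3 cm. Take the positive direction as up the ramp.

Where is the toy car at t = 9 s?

On each constant-a segment, Δv = aΔt and Δx = v₀Δt + ½aΔt²; chain segment to segment.
0–3 s: v starts -8 cm/s; Δx = -8·3 + ½·3·3² = -10.5 cm; v ends 1 cm/s.
3–4 s: v starts 1 cm/s; Δx = 1·1 + ½·-8·1² = -3 cm; v ends -7 cm/s.
4–6 s: v starts -7 cm/s; Δx = -7·2 + ½·4·2² = -6 cm; v ends 1 cm/s.
6–9 s: v starts 1 cm/s; Δx = 1·3 + ½·10·3² = 48 cm; v ends 31 cm/s.
x(9) = 3 + Σ Δx = 31.5 cm.

31.5 cm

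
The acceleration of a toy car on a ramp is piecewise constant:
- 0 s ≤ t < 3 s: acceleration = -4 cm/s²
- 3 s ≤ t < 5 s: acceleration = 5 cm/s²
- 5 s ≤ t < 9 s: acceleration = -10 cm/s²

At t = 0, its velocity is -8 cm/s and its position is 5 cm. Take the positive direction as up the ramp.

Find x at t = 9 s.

-187 cm

On each constant-a segment, Δv = aΔt and Δx = v₀Δt + ½aΔt²; chain segment to segment.
0–3 s: v starts -8 cm/s; Δx = -8·3 + ½·-4·3² = -42 cm; v ends -20 cm/s.
3–5 s: v starts -20 cm/s; Δx = -20·2 + ½·5·2² = -30 cm; v ends -10 cm/s.
5–9 s: v starts -10 cm/s; Δx = -10·4 + ½·-10·4² = -120 cm; v ends -50 cm/s.
x(9) = 5 + Σ Δx = -187 cm.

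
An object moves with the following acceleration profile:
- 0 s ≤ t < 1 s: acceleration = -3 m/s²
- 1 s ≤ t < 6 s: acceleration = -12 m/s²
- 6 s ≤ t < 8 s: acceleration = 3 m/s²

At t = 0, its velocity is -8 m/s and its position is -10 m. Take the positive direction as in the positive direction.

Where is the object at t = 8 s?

-360.5 m

On each constant-a segment, Δv = aΔt and Δx = v₀Δt + ½aΔt²; chain segment to segment.
0–1 s: v starts -8 m/s; Δx = -8·1 + ½·-3·1² = -9.5 m; v ends -11 m/s.
1–6 s: v starts -11 m/s; Δx = -11·5 + ½·-12·5² = -205 m; v ends -71 m/s.
6–8 s: v starts -71 m/s; Δx = -71·2 + ½·3·2² = -136 m; v ends -65 m/s.
x(8) = -10 + Σ Δx = -360.5 m.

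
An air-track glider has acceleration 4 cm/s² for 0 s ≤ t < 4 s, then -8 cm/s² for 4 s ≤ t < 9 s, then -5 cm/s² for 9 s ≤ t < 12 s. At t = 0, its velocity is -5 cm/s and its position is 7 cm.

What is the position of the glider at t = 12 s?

On each constant-a segment, Δv = aΔt and Δx = v₀Δt + ½aΔt²; chain segment to segment.
0–4 s: v starts -5 cm/s; Δx = -5·4 + ½·4·4² = 12 cm; v ends 11 cm/s.
4–9 s: v starts 11 cm/s; Δx = 11·5 + ½·-8·5² = -45 cm; v ends -29 cm/s.
9–12 s: v starts -29 cm/s; Δx = -29·3 + ½·-5·3² = -109.5 cm; v ends -44 cm/s.
x(12) = 7 + Σ Δx = -135.5 cm.

-135.5 cm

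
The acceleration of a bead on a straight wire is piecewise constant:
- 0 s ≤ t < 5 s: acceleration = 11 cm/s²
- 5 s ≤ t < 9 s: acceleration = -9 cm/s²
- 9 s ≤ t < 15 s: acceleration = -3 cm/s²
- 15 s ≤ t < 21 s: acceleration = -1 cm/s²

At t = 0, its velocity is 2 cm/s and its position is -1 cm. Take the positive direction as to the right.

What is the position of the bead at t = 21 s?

On each constant-a segment, Δv = aΔt and Δx = v₀Δt + ½aΔt²; chain segment to segment.
0–5 s: v starts 2 cm/s; Δx = 2·5 + ½·11·5² = 147.5 cm; v ends 57 cm/s.
5–9 s: v starts 57 cm/s; Δx = 57·4 + ½·-9·4² = 156 cm; v ends 21 cm/s.
9–15 s: v starts 21 cm/s; Δx = 21·6 + ½·-3·6² = 72 cm; v ends 3 cm/s.
15–21 s: v starts 3 cm/s; Δx = 3·6 + ½·-1·6² = 0 cm; v ends -3 cm/s.
x(21) = -1 + Σ Δx = 374.5 cm.

374.5 cm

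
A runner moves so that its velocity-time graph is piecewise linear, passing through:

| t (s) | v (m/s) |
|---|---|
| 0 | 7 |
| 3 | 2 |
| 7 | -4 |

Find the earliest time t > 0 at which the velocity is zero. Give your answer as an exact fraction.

t = 13/3 s

v changes sign on 3–7 s (from 2 to -4); the graph is linear there, so v = 0 at t = 3 + (-2)·(7 − 3)/(-4 − 2) = 13/3 s.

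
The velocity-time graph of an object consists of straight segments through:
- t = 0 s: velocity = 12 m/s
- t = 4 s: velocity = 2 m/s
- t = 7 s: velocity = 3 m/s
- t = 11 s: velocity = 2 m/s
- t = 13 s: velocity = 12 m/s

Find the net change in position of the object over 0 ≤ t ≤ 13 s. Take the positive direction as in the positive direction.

59.5 m

Displacement is the signed area under the v-t curve.
0–4 s: ½(12 + 2)(4) = 28 m
4–7 s: ½(2 + 3)(3) = 7.5 m
7–11 s: ½(3 + 2)(4) = 10 m
11–13 s: ½(2 + 12)(2) = 14 m
Net displacement = 59.5 m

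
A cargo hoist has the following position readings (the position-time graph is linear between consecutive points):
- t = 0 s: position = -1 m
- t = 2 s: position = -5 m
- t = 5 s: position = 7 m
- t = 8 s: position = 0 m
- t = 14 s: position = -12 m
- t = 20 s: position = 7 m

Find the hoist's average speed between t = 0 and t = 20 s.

Average speed = (total path length)/(elapsed time); on a piecewise-linear x-t graph the path length is Σ|Δx|.
0–2 s: |Δx| = |-5 − -1| = 4 m
2–5 s: |Δx| = |7 − -5| = 12 m
5–8 s: |Δx| = |0 − 7| = 7 m
8–14 s: |Δx| = |-12 − 0| = 12 m
14–20 s: |Δx| = |7 − -12| = 19 m
Total path = 54 m; average speed = 54/20 = 2.7 m/s.

2.7 m/s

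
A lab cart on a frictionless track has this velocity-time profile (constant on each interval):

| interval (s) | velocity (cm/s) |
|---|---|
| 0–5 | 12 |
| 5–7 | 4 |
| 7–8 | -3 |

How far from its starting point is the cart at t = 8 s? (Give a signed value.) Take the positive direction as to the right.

65 cm

Displacement is the signed area under the v-t curve.
0–5 s: 12 × 5 = 60 cm
5–7 s: 4 × 2 = 8 cm
7–8 s: -3 × 1 = -3 cm
Net displacement = 65 cm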